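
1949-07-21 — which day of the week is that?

Thursday

Doomsday rule: the anchor day for the 1900s is Wednesday. For year 49: 49÷12 = 4 r 1, and 1÷4 = 0, so 4+1+0 = 5.
Wednesday + 5 ≡ Monday — that's 1949's doomsday.
In July the doomsday date is Jul 11.
Jul 21 is 10 days after Jul 11; 10 mod 7 = 3, so Monday + 3 = Thursday.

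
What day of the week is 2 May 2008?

January 1, 2008 is a Tuesday.
Jan 1, 2008 → Feb 1, 2008: 31 days (January has 31).
Feb 1, 2008 → Mar 1, 2008: 29 days (February has 29).
Mar 1, 2008 → Apr 1, 2008: 31 days (March has 31).
Apr 1, 2008 → May 1, 2008: 30 days (April has 30).
May 1, 2008 → May 2, 2008: 1 days.
Total: 122 days.
122 mod 7 = 3, so Tuesday + 3 = Friday.

Friday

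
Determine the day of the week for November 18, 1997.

Tuesday

Doomsday rule: the anchor day for the 1900s is Wednesday. For year 97: 97÷12 = 8 r 1, and 1÷4 = 0, so 8+1+0 = 9.
Wednesday + 9 ≡ Friday — that's 1997's doomsday.
In November the doomsday date is Nov 7.
Nov 18 is 11 days after Nov 7; 11 mod 7 = 4, so Friday + 4 = Tuesday.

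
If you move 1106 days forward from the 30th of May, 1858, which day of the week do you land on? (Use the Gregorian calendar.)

Sunday

First find the weekday of May 30, 1858. Doomsday rule: the anchor day for the 1800s is Friday. For year 58: 58÷12 = 4 r 10, and 10÷4 = 2, so 4+10+2 = 16.
Friday + 16 ≡ Sunday — that's 1858's doomsday.
In May the doomsday date is May 9.
May 30 is 21 days after May 9; 21 mod 7 = 0, so Sunday + 0 = Sunday.
1106 mod 7 = 0, so 1106 days after a Sunday is Sunday + 0 = Sunday.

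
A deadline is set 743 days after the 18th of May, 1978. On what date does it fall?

+365 (one year) → May 18, 1979 (378 left).
May has 31 days: +14 → Jun 1, 1979 (364 left).
Jun has 30 days: +30 → Jul 1, 1979 (334 left).
Jul has 31 days: +31 → Aug 1, 1979 (303 left).
Aug has 31 days: +31 → Sep 1, 1979 (272 left).
Sep has 30 days: +30 → Oct 1, 1979 (242 left).
Oct has 31 days: +31 → Nov 1, 1979 (211 left).
Nov has 30 days: +30 → Dec 1, 1979 (181 left).
Dec has 31 days: +31 → Jan 1, 1980 (150 left).
Jan has 31 days: +31 → Feb 1, 1980 (119 left).
Feb has 29 days: +29 → Mar 1, 1980 (90 left).
Mar has 31 days: +31 → Apr 1, 1980 (59 left).
Apr has 30 days: +30 → May 1, 1980 (29 left).
+29 → May 30, 1980.

May 30, 1980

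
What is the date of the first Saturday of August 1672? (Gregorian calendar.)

August 6, 1672

August 1, 1672 is a Monday.
The first Saturday is therefore August 6 (5 days later).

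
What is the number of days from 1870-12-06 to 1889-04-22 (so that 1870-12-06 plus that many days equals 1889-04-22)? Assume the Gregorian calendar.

6712

Dec 6, 1870 → Dec 6, 1871: 365 days.
Dec 6, 1871 → Dec 6, 1872: 366 days (Feb 29, 1872 is in that span).
Dec 6, 1872 → Dec 6, 1873: 365 days.
Dec 6, 1873 → Dec 6, 1874: 365 days.
Dec 6, 1874 → Dec 6, 1875: 365 days.
Dec 6, 1875 → Dec 6, 1876: 366 days (Feb 29, 1876 is in that span).
Dec 6, 1876 → Dec 6, 1877: 365 days.
Dec 6, 1877 → Dec 6, 1878: 365 days.
Dec 6, 1878 → Dec 6, 1879: 365 days.
Dec 6, 1879 → Dec 6, 1880: 366 days (Feb 29, 1880 is in that span).
Dec 6, 1880 → Dec 6, 1881: 365 days.
Dec 6, 1881 → Dec 6, 1882: 365 days.
Dec 6, 1882 → Dec 6, 1883: 365 days.
Dec 6, 1883 → Dec 6, 1884: 366 days (Feb 29, 1884 is in that span).
Dec 6, 1884 → Dec 6, 1885: 365 days.
Dec 6, 1885 → Dec 6, 1886: 365 days.
Dec 6, 1886 → Dec 6, 1887: 365 days.
Dec 6, 1887 → Dec 6, 1888: 366 days (Feb 29, 1888 is in that span).
Dec 6, 1888 → Jan 6, 1889: 31 days (December has 31).
Jan 6, 1889 → Feb 6, 1889: 31 days (January has 31).
Feb 6, 1889 → Mar 6, 1889: 28 days (February has 28).
Mar 6, 1889 → Apr 6, 1889: 31 days (March has 31).
Apr 6, 1889 → Apr 22, 1889: 16 days.
Total: 6712 days.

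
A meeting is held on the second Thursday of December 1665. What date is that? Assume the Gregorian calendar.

December 1, 1665 is a Tuesday.
The first Thursday is therefore December 3 (2 days later).
The second Thursday is 3 + 1×7 = December 10.

December 10, 1665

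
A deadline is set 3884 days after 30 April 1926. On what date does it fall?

December 17, 1936

+365 (one year) → Apr 30, 1927 (3519 left).
+366 (one year; includes Feb 29, 1928) → Apr 30, 1928 (3153 left).
+365 (one year) → Apr 30, 1929 (2788 left).
+365 (one year) → Apr 30, 1930 (2423 left).
+365 (one year) → Apr 30, 1931 (2058 left).
+366 (one year; includes Feb 29, 1932) → Apr 30, 1932 (1692 left).
+365 (one year) → Apr 30, 1933 (1327 left).
+365 (one year) → Apr 30, 1934 (962 left).
+365 (one year) → Apr 30, 1935 (597 left).
+366 (one year; includes Feb 29, 1936) → Apr 30, 1936 (231 left).
Apr has 30 days: +1 → May 1, 1936 (230 left).
May has 31 days: +31 → Jun 1, 1936 (199 left).
Jun has 30 days: +30 → Jul 1, 1936 (169 left).
Jul has 31 days: +31 → Aug 1, 1936 (138 left).
Aug has 31 days: +31 → Sep 1, 1936 (107 left).
Sep has 30 days: +30 → Oct 1, 1936 (77 left).
Oct has 31 days: +31 → Nov 1, 1936 (46 left).
Nov has 30 days: +30 → Dec 1, 1936 (16 left).
+16 → Dec 17, 1936.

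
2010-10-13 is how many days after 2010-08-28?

46

Aug 28, 2010 → Sep 28, 2010: 31 days (August has 31).
Sep 28, 2010 → Oct 13, 2010: 15 days.
Total: 46 days.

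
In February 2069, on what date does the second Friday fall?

February 8, 2069

February 1, 2069 is a Friday.
The first Friday is therefore February 1 (same day).
The second Friday is 1 + 1×7 = February 8.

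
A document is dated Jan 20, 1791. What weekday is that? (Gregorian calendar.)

Thursday

Doomsday rule: the anchor day for the 1700s is Sunday. For year 91: 91÷12 = 7 r 7, and 7÷4 = 1, so 7+7+1 = 15.
Sunday + 15 ≡ Monday — that's 1791's doomsday.
In January the doomsday date is Jan 3 (1791 is not a leap year).
Jan 20 is 17 days after Jan 3; 17 mod 7 = 3, so Monday + 3 = Thursday.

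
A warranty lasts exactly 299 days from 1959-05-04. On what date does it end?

February 27, 1960

May has 31 days: +28 → Jun 1, 1959 (271 left).
Jun has 30 days: +30 → Jul 1, 1959 (241 left).
Jul has 31 days: +31 → Aug 1, 1959 (210 left).
Aug has 31 days: +31 → Sep 1, 1959 (179 left).
Sep has 30 days: +30 → Oct 1, 1959 (149 left).
Oct has 31 days: +31 → Nov 1, 1959 (118 left).
Nov has 30 days: +30 → Dec 1, 1959 (88 left).
Dec has 31 days: +31 → Jan 1, 1960 (57 left).
Jan has 31 days: +31 → Feb 1, 1960 (26 left).
+26 → Feb 27, 1960.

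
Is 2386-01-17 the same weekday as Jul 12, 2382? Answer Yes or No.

From Jul 12, 2382 to Jan 17, 2386 is 1285 days.
1285 mod 7 = 4, so they are different weekdays.
(Jul 12, 2382 is a Monday; Jan 17, 2386 is a Friday.)

No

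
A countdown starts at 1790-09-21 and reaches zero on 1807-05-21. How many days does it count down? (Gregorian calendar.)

6085

Sep 21, 1790 → Sep 21, 1791: 365 days.
Sep 21, 1791 → Sep 21, 1792: 366 days (Feb 29, 1792 is in that span).
Sep 21, 1792 → Sep 21, 1793: 365 days.
Sep 21, 1793 → Sep 21, 1794: 365 days.
Sep 21, 1794 → Sep 21, 1795: 365 days.
Sep 21, 1795 → Sep 21, 1796: 366 days (Feb 29, 1796 is in that span).
Sep 21, 1796 → Sep 21, 1797: 365 days.
Sep 21, 1797 → Sep 21, 1798: 365 days.
Sep 21, 1798 → Sep 21, 1799: 365 days.
Sep 21, 1799 → Sep 21, 1800: 365 days.
Sep 21, 1800 → Sep 21, 1801: 365 days.
Sep 21, 1801 → Sep 21, 1802: 365 days.
Sep 21, 1802 → Sep 21, 1803: 365 days.
Sep 21, 1803 → Sep 21, 1804: 366 days (Feb 29, 1804 is in that span).
Sep 21, 1804 → Sep 21, 1805: 365 days.
Sep 21, 1805 → Sep 21, 1806: 365 days.
Sep 21, 1806 → Oct 21, 1806: 30 days (September has 30).
Oct 21, 1806 → Nov 21, 1806: 31 days (October has 31).
Nov 21, 1806 → Dec 21, 1806: 30 days (November has 30).
Dec 21, 1806 → Jan 21, 1807: 31 days (December has 31).
Jan 21, 1807 → Feb 21, 1807: 31 days (January has 31).
Feb 21, 1807 → Mar 21, 1807: 28 days (February has 28).
Mar 21, 1807 → Apr 21, 1807: 31 days (March has 31).
Apr 21, 1807 → May 21, 1807: 30 days.
Total: 6085 days.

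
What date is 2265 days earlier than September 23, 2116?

−366 (one year; includes Feb 29, 2116) → Sep 23, 2115 (1899 left).
−365 (one year) → Sep 23, 2114 (1534 left).
−365 (one year) → Sep 23, 2113 (1169 left).
−365 (one year) → Sep 23, 2112 (804 left).
−366 (one year; includes Feb 29, 2112) → Sep 23, 2111 (438 left).
−365 (one year) → Sep 23, 2110 (73 left).
−23 → Aug 31, 2110 (end of Aug, 31 days; 50 left).
−31 → Jul 31, 2110 (end of Jul, 31 days; 19 left).
−19 → Jul 12, 2110.

July 12, 2110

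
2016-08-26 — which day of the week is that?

Friday

Doomsday rule: the anchor day for the 2000s is Tuesday. For year 16: 16÷12 = 1 r 4, and 4÷4 = 1, so 1+4+1 = 6.
Tuesday + 6 ≡ Monday — that's 2016's doomsday.
In August the doomsday date is Aug 8.
Aug 26 is 18 days after Aug 8; 18 mod 7 = 4, so Monday + 4 = Friday.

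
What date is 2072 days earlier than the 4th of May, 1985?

September 1, 1979

−365 (one year) → May 4, 1984 (1707 left).
−366 (one year; includes Feb 29, 1984) → May 4, 1983 (1341 left).
−365 (one year) → May 4, 1982 (976 left).
−365 (one year) → May 4, 1981 (611 left).
−365 (one year) → May 4, 1980 (246 left).
−4 → Apr 30, 1980 (end of Apr, 30 days; 242 left).
−30 → Mar 31, 1980 (end of Mar, 31 days; 212 left).
−31 → Feb 29, 1980 (end of Feb, 29 days; 181 left).
−29 → Jan 31, 1980 (end of Jan, 31 days; 152 left).
−31 → Dec 31, 1979 (end of Dec, 31 days; 121 left).
−31 → Nov 30, 1979 (end of Nov, 30 days; 90 left).
−30 → Oct 31, 1979 (end of Oct, 31 days; 60 left).
−31 → Sep 30, 1979 (end of Sep, 30 days; 29 left).
−29 → Sep 1, 1979.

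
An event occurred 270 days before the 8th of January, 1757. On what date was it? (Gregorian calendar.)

April 13, 1756

−8 → Dec 31, 1756 (end of Dec, 31 days; 262 left).
−31 → Nov 30, 1756 (end of Nov, 30 days; 231 left).
−30 → Oct 31, 1756 (end of Oct, 31 days; 201 left).
−31 → Sep 30, 1756 (end of Sep, 30 days; 170 left).
−30 → Aug 31, 1756 (end of Aug, 31 days; 140 left).
−31 → Jul 31, 1756 (end of Jul, 31 days; 109 left).
−31 → Jun 30, 1756 (end of Jun, 30 days; 78 left).
−30 → May 31, 1756 (end of May, 31 days; 48 left).
−31 → Apr 30, 1756 (end of Apr, 30 days; 17 left).
−17 → Apr 13, 1756.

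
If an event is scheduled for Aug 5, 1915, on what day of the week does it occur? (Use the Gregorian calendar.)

Thursday

Doomsday rule: the anchor day for the 1900s is Wednesday. For year 15: 15÷12 = 1 r 3, and 3÷4 = 0, so 1+3+0 = 4.
Wednesday + 4 ≡ Sunday — that's 1915's doomsday.
In August the doomsday date is Aug 8.
Aug 5 is 3 days before Aug 8; 3 mod 7 = 3, so Sunday − 3 = Thursday.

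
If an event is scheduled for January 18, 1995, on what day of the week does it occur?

Wednesday

Doomsday rule: the anchor day for the 1900s is Wednesday. For year 95: 95÷12 = 7 r 11, and 11÷4 = 2, so 7+11+2 = 20.
Wednesday + 20 ≡ Tuesday — that's 1995's doomsday.
In January the doomsday date is Jan 3 (1995 is not a leap year).
Jan 18 is 15 days after Jan 3; 15 mod 7 = 1, so Tuesday + 1 = Wednesday.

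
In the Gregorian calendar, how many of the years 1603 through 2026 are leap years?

103

Multiples of 4 in [1603,2026]: 106.
Of those, multiples of 100: 4 (not leap unless ÷400).
Multiples of 400: 1.
Leap years = 106 − 4 + 1 = 103.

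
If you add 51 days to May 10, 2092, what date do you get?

June 30, 2092

May has 31 days: +22 → Jun 1, 2092 (29 left).
+29 → Jun 30, 2092.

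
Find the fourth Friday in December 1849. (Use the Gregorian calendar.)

December 28, 1849

December 1, 1849 is a Saturday.
The first Friday is therefore December 7 (6 days later).
The fourth Friday is 7 + 3×7 = December 28.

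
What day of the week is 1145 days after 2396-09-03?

First find the weekday of Sep 3, 2396. Doomsday rule: the anchor day for the 2300s is Wednesday. For year 96: 96÷12 = 8 r 0, and 0÷4 = 0, so 8+0+0 = 8.
Wednesday + 8 ≡ Thursday — that's 2396's doomsday.
In September the doomsday date is Sep 5.
Sep 3 is 2 days before Sep 5; 2 mod 7 = 2, so Thursday − 2 = Tuesday.
1145 mod 7 = 4, so 1145 days after a Tuesday is Tuesday + 4 = Saturday.

Saturday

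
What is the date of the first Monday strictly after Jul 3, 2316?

Jul 3, 2316 is a Monday.
From Monday to the next Monday is 7 days.
Jul 3, 2316 + 7 = Jul 10, 2316.

July 10, 2316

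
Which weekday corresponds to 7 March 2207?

Saturday

January 1, 2207 is a Thursday.
Jan 1, 2207 → Feb 1, 2207: 31 days (January has 31).
Feb 1, 2207 → Mar 1, 2207: 28 days (February has 28).
Mar 1, 2207 → Mar 7, 2207: 6 days.
Total: 65 days.
65 mod 7 = 2, so Thursday + 2 = Saturday.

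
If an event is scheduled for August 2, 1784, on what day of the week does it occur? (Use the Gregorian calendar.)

Monday

Doomsday rule: the anchor day for the 1700s is Sunday. For year 84: 84÷12 = 7 r 0, and 0÷4 = 0, so 7+0+0 = 7.
Sunday + 7 ≡ Sunday — that's 1784's doomsday.
In August the doomsday date is Aug 8.
Aug 2 is 6 days before Aug 8; 6 mod 7 = 6, so Sunday − 6 = Monday.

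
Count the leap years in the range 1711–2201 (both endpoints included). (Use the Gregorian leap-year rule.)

Multiples of 4 in [1711,2201]: 123.
Of those, multiples of 100: 5 (not leap unless ÷400).
Multiples of 400: 1.
Leap years = 123 − 5 + 1 = 119.

119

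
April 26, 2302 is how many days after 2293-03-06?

3337

Mar 6, 2293 → Mar 6, 2294: 365 days.
Mar 6, 2294 → Mar 6, 2295: 365 days.
Mar 6, 2295 → Mar 6, 2296: 366 days (Feb 29, 2296 is in that span).
Mar 6, 2296 → Mar 6, 2297: 365 days.
Mar 6, 2297 → Mar 6, 2298: 365 days.
Mar 6, 2298 → Mar 6, 2299: 365 days.
Mar 6, 2299 → Mar 6, 2300: 365 days.
Mar 6, 2300 → Mar 6, 2301: 365 days.
Mar 6, 2301 → Mar 6, 2302: 365 days.
Mar 6, 2302 → Apr 6, 2302: 31 days (March has 31).
Apr 6, 2302 → Apr 26, 2302: 20 days.
Total: 3337 days.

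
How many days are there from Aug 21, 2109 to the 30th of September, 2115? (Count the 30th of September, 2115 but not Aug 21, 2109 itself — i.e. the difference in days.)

2231

Aug 21, 2109 → Aug 21, 2110: 365 days.
Aug 21, 2110 → Aug 21, 2111: 365 days.
Aug 21, 2111 → Aug 21, 2112: 366 days (Feb 29, 2112 is in that span).
Aug 21, 2112 → Aug 21, 2113: 365 days.
Aug 21, 2113 → Aug 21, 2114: 365 days.
Aug 21, 2114 → Aug 21, 2115: 365 days.
Aug 21, 2115 → Sep 21, 2115: 31 days (August has 31).
Sep 21, 2115 → Sep 30, 2115: 9 days.
Total: 2231 days.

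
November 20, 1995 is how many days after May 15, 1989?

May 15, 1989 → May 15, 1990: 365 days.
May 15, 1990 → May 15, 1991: 365 days.
May 15, 1991 → May 15, 1992: 366 days (Feb 29, 1992 is in that span).
May 15, 1992 → May 15, 1993: 365 days.
May 15, 1993 → May 15, 1994: 365 days.
May 15, 1994 → May 15, 1995: 365 days.
May 15, 1995 → Jun 15, 1995: 31 days (May has 31).
Jun 15, 1995 → Jul 15, 1995: 30 days (June has 30).
Jul 15, 1995 → Aug 15, 1995: 31 days (July has 31).
Aug 15, 1995 → Sep 15, 1995: 31 days (August has 31).
Sep 15, 1995 → Oct 15, 1995: 30 days (September has 30).
Oct 15, 1995 → Nov 15, 1995: 31 days (October has 31).
Nov 15, 1995 → Nov 20, 1995: 5 days.
Total: 2380 days.

2380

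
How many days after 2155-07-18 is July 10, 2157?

723

Jul 18, 2155 → Jul 18, 2156: 366 days (Feb 29, 2156 is in that span).
Jul 18, 2156 → Aug 18, 2156: 31 days (July has 31).
Aug 18, 2156 → Sep 18, 2156: 31 days (August has 31).
Sep 18, 2156 → Oct 18, 2156: 30 days (September has 30).
Oct 18, 2156 → Nov 18, 2156: 31 days (October has 31).
Nov 18, 2156 → Dec 18, 2156: 30 days (November has 30).
Dec 18, 2156 → Jan 18, 2157: 31 days (December has 31).
Jan 18, 2157 → Feb 18, 2157: 31 days (January has 31).
Feb 18, 2157 → Mar 18, 2157: 28 days (February has 28).
Mar 18, 2157 → Apr 18, 2157: 31 days (March has 31).
Apr 18, 2157 → May 18, 2157: 30 days (April has 30).
May 18, 2157 → Jun 18, 2157: 31 days (May has 31).
Jun 18, 2157 → Jul 10, 2157: 22 days.
Total: 723 days.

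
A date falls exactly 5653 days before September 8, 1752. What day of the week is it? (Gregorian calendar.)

First find the weekday of Sep 8, 1752. Doomsday rule: the anchor day for the 1700s is Sunday. For year 52: 52÷12 = 4 r 4, and 4÷4 = 1, so 4+4+1 = 9.
Sunday + 9 ≡ Tuesday — that's 1752's doomsday.
In September the doomsday date is Sep 5.
Sep 8 is 3 days after Sep 5; 3 mod 7 = 3, so Tuesday + 3 = Friday.
5653 mod 7 = 4, so 5653 days before a Friday is Friday − 4 = Monday.

Monday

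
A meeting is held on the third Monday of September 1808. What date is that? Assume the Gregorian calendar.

September 19, 1808

September 1, 1808 is a Thursday.
The first Monday is therefore September 5 (4 days later).
The third Monday is 5 + 2×7 = September 19.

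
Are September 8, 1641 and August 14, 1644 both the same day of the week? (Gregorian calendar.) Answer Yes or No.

Yes

From Sep 8, 1641 to Aug 14, 1644 is 1071 days.
1071 mod 7 = 0, so they are the same weekday.
(Sep 8, 1641 is a Sunday; Aug 14, 1644 is a Sunday.)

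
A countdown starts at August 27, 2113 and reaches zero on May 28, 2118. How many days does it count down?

Aug 27, 2113 → Aug 27, 2114: 365 days.
Aug 27, 2114 → Aug 27, 2115: 365 days.
Aug 27, 2115 → Aug 27, 2116: 366 days (Feb 29, 2116 is in that span).
Aug 27, 2116 → Aug 27, 2117: 365 days.
Aug 27, 2117 → Sep 27, 2117: 31 days (August has 31).
Sep 27, 2117 → Oct 27, 2117: 30 days (September has 30).
Oct 27, 2117 → Nov 27, 2117: 31 days (October has 31).
Nov 27, 2117 → Dec 27, 2117: 30 days (November has 30).
Dec 27, 2117 → Jan 27, 2118: 31 days (December has 31).
Jan 27, 2118 → Feb 27, 2118: 31 days (January has 31).
Feb 27, 2118 → Mar 27, 2118: 28 days (February has 28).
Mar 27, 2118 → Apr 27, 2118: 31 days (March has 31).
Apr 27, 2118 → May 27, 2118: 30 days (April has 30).
May 27, 2118 → May 28, 2118: 1 days.
Total: 1735 days.

1735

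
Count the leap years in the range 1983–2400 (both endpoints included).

Multiples of 4 in [1983,2400]: 105.
Of those, multiples of 100: 5 (not leap unless ÷400).
Multiples of 400: 2.
Leap years = 105 − 5 + 2 = 102.

102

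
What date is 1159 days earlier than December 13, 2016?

−366 (one year; includes Feb 29, 2016) → Dec 13, 2015 (793 left).
−365 (one year) → Dec 13, 2014 (428 left).
−365 (one year) → Dec 13, 2013 (63 left).
−13 → Nov 30, 2013 (end of Nov, 30 days; 50 left).
−30 → Oct 31, 2013 (end of Oct, 31 days; 20 left).
−20 → Oct 11, 2013.

October 11, 2013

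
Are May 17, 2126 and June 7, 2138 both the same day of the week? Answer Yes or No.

From May 17, 2126 to Jun 7, 2138 is 4404 days.
4404 mod 7 = 1, so they are different weekdays.
(May 17, 2126 is a Friday; Jun 7, 2138 is a Saturday.)

No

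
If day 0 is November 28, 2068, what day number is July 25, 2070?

604

Nov 28, 2068 → Nov 28, 2069: 365 days.
Nov 28, 2069 → Dec 28, 2069: 30 days (November has 30).
Dec 28, 2069 → Jan 28, 2070: 31 days (December has 31).
Jan 28, 2070 → Feb 28, 2070: 31 days (January has 31).
Feb 28, 2070 → Mar 28, 2070: 28 days (February has 28).
Mar 28, 2070 → Apr 28, 2070: 31 days (March has 31).
Apr 28, 2070 → May 28, 2070: 30 days (April has 30).
May 28, 2070 → Jun 28, 2070: 31 days (May has 31).
Jun 28, 2070 → Jul 25, 2070: 27 days.
Total: 604 days.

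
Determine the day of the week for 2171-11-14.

Doomsday rule: the anchor day for the 2100s is Sunday. For year 71: 71÷12 = 5 r 11, and 11÷4 = 2, so 5+11+2 = 18.
Sunday + 18 ≡ Thursday — that's 2171's doomsday.
In November the doomsday date is Nov 7.
Nov 14 is 7 days after Nov 7; 7 mod 7 = 0, so Thursday + 0 = Thursday.

Thursday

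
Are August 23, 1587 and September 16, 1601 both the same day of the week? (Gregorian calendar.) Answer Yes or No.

From Aug 23, 1587 to Sep 16, 1601 is 5138 days.
5138 mod 7 = 0, so they are the same weekday.
(Aug 23, 1587 is a Sunday; Sep 16, 1601 is a Sunday.)

Yes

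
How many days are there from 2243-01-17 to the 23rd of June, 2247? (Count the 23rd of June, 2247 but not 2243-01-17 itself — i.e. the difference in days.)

1618

Jan 17, 2243 → Jan 17, 2244: 365 days.
Jan 17, 2244 → Jan 17, 2245: 366 days (Feb 29, 2244 is in that span).
Jan 17, 2245 → Jan 17, 2246: 365 days.
Jan 17, 2246 → Jan 17, 2247: 365 days.
Jan 17, 2247 → Feb 17, 2247: 31 days (January has 31).
Feb 17, 2247 → Mar 17, 2247: 28 days (February has 28).
Mar 17, 2247 → Apr 17, 2247: 31 days (March has 31).
Apr 17, 2247 → May 17, 2247: 30 days (April has 30).
May 17, 2247 → Jun 17, 2247: 31 days (May has 31).
Jun 17, 2247 → Jun 23, 2247: 6 days.
Total: 1618 days.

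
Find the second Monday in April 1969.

April 1, 1969 is a Tuesday.
The first Monday is therefore April 7 (6 days later).
The second Monday is 7 + 1×7 = April 14.

April 14, 1969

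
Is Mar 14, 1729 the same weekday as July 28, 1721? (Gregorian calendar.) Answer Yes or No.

Yes

From Jul 28, 1721 to Mar 14, 1729 is 2786 days.
2786 mod 7 = 0, so they are the same weekday.
(Jul 28, 1721 is a Monday; Mar 14, 1729 is a Monday.)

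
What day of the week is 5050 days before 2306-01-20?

Jan 20, 2306 is a Saturday.
5050 mod 7 = 3, so 5050 days before a Saturday is Saturday − 3 = Wednesday.

Wednesday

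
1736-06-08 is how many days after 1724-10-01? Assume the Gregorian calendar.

Oct 1, 1724 → Oct 1, 1725: 365 days.
Oct 1, 1725 → Oct 1, 1726: 365 days.
Oct 1, 1726 → Oct 1, 1727: 365 days.
Oct 1, 1727 → Oct 1, 1728: 366 days (Feb 29, 1728 is in that span).
Oct 1, 1728 → Oct 1, 1729: 365 days.
Oct 1, 1729 → Oct 1, 1730: 365 days.
Oct 1, 1730 → Oct 1, 1731: 365 days.
Oct 1, 1731 → Oct 1, 1732: 366 days (Feb 29, 1732 is in that span).
Oct 1, 1732 → Oct 1, 1733: 365 days.
Oct 1, 1733 → Oct 1, 1734: 365 days.
Oct 1, 1734 → Oct 1, 1735: 365 days.
Oct 1, 1735 → Nov 1, 1735: 31 days (October has 31).
Nov 1, 1735 → Dec 1, 1735: 30 days (November has 30).
Dec 1, 1735 → Jan 1, 1736: 31 days (December has 31).
Jan 1, 1736 → Feb 1, 1736: 31 days (January has 31).
Feb 1, 1736 → Mar 1, 1736: 29 days (February has 29).
Mar 1, 1736 → Apr 1, 1736: 31 days (March has 31).
Apr 1, 1736 → May 1, 1736: 30 days (April has 30).
May 1, 1736 → Jun 1, 1736: 31 days (May has 31).
Jun 1, 1736 → Jun 8, 1736: 7 days.
Total: 4268 days.

4268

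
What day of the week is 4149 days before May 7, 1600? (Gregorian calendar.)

Tuesday

May 7, 1600 is a Sunday.
4149 mod 7 = 5, so 4149 days before a Sunday is Sunday − 5 = Tuesday.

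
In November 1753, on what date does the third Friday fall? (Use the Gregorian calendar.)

November 16, 1753

November 1, 1753 is a Thursday.
The first Friday is therefore November 2 (1 days later).
The third Friday is 2 + 2×7 = November 16.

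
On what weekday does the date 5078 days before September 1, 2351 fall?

Wednesday

First find the weekday of Sep 1, 2351. Doomsday rule: the anchor day for the 2300s is Wednesday. For year 51: 51÷12 = 4 r 3, and 3÷4 = 0, so 4+3+0 = 7.
Wednesday + 7 ≡ Wednesday — that's 2351's doomsday.
In September the doomsday date is Sep 5.
Sep 1 is 4 days before Sep 5; 4 mod 7 = 4, so Wednesday − 4 = Saturday.
5078 mod 7 = 3, so 5078 days before a Saturday is Saturday − 3 = Wednesday.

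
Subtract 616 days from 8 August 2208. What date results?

−366 (one year; includes Feb 29, 2208) → Aug 8, 2207 (250 left).
−8 → Jul 31, 2207 (end of Jul, 31 days; 242 left).
−31 → Jun 30, 2207 (end of Jun, 30 days; 211 left).
−30 → May 31, 2207 (end of May, 31 days; 181 left).
−31 → Apr 30, 2207 (end of Apr, 30 days; 150 left).
−30 → Mar 31, 2207 (end of Mar, 31 days; 120 left).
−31 → Feb 28, 2207 (end of Feb, 28 days; 89 left).
−28 → Jan 31, 2207 (end of Jan, 31 days; 61 left).
−31 → Dec 31, 2206 (end of Dec, 31 days; 30 left).
−30 → Dec 1, 2206.

December 1, 2206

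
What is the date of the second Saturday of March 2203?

March 12, 2203

March 1, 2203 is a Tuesday.
The first Saturday is therefore March 5 (4 days later).
The second Saturday is 5 + 1×7 = March 12.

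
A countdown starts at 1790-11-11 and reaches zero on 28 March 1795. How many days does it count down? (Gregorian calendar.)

Nov 11, 1790 → Nov 11, 1791: 365 days.
Nov 11, 1791 → Nov 11, 1792: 366 days (Feb 29, 1792 is in that span).
Nov 11, 1792 → Nov 11, 1793: 365 days.
Nov 11, 1793 → Nov 11, 1794: 365 days.
Nov 11, 1794 → Dec 11, 1794: 30 days (November has 30).
Dec 11, 1794 → Jan 11, 1795: 31 days (December has 31).
Jan 11, 1795 → Feb 11, 1795: 31 days (January has 31).
Feb 11, 1795 → Mar 11, 1795: 28 days (February has 28).
Mar 11, 1795 → Mar 28, 1795: 17 days.
Total: 1598 days.

1598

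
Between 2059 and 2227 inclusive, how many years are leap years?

Multiples of 4 in [2059,2227]: 42.
Of those, multiples of 100: 2 (not leap unless ÷400).
Multiples of 400: 0.
Leap years = 42 − 2 + 0 = 40.

40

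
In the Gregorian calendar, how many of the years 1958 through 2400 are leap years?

108

Multiples of 4 in [1958,2400]: 111.
Of those, multiples of 100: 5 (not leap unless ÷400).
Multiples of 400: 2.
Leap years = 111 − 5 + 2 = 108.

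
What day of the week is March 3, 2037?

January 1, 2037 is a Thursday.
Jan 1, 2037 → Feb 1, 2037: 31 days (January has 31).
Feb 1, 2037 → Mar 1, 2037: 28 days (February has 28).
Mar 1, 2037 → Mar 3, 2037: 2 days.
Total: 61 days.
61 mod 7 = 5, so Thursday + 5 = Tuesday.

Tuesday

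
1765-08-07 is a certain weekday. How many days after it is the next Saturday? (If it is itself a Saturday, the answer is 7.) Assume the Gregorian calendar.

Aug 7, 1765 is a Wednesday.
From Wednesday to the next Saturday is 3 days.

3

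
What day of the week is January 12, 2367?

Thursday

Doomsday rule: the anchor day for the 2300s is Wednesday. For year 67: 67÷12 = 5 r 7, and 7÷4 = 1, so 5+7+1 = 13.
Wednesday + 13 ≡ Tuesday — that's 2367's doomsday.
In January the doomsday date is Jan 3 (2367 is not a leap year).
Jan 12 is 9 days after Jan 3; 9 mod 7 = 2, so Tuesday + 2 = Thursday.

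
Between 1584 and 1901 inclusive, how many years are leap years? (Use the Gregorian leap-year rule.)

77

Multiples of 4 in [1584,1901]: 80.
Of those, multiples of 100: 4 (not leap unless ÷400).
Multiples of 400: 1.
Leap years = 80 − 4 + 1 = 77.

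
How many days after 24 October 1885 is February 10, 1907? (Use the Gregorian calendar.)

7778

Oct 24, 1885 → Oct 24, 1886: 365 days.
Oct 24, 1886 → Oct 24, 1887: 365 days.
Oct 24, 1887 → Oct 24, 1888: 366 days (Feb 29, 1888 is in that span).
Oct 24, 1888 → Oct 24, 1889: 365 days.
Oct 24, 1889 → Oct 24, 1890: 365 days.
Oct 24, 1890 → Oct 24, 1891: 365 days.
Oct 24, 1891 → Oct 24, 1892: 366 days (Feb 29, 1892 is in that span).
Oct 24, 1892 → Oct 24, 1893: 365 days.
Oct 24, 1893 → Oct 24, 1894: 365 days.
Oct 24, 1894 → Oct 24, 1895: 365 days.
Oct 24, 1895 → Oct 24, 1896: 366 days (Feb 29, 1896 is in that span).
Oct 24, 1896 → Oct 24, 1897: 365 days.
Oct 24, 1897 → Oct 24, 1898: 365 days.
Oct 24, 1898 → Oct 24, 1899: 365 days.
Oct 24, 1899 → Oct 24, 1900: 365 days.
Oct 24, 1900 → Oct 24, 1901: 365 days.
Oct 24, 1901 → Oct 24, 1902: 365 days.
Oct 24, 1902 → Oct 24, 1903: 365 days.
Oct 24, 1903 → Oct 24, 1904: 366 days (Feb 29, 1904 is in that span).
Oct 24, 1904 → Oct 24, 1905: 365 days.
Oct 24, 1905 → Oct 24, 1906: 365 days.
Oct 24, 1906 → Nov 24, 1906: 31 days (October has 31).
Nov 24, 1906 → Dec 24, 1906: 30 days (November has 30).
Dec 24, 1906 → Jan 24, 1907: 31 days (December has 31).
Jan 24, 1907 → Feb 10, 1907: 17 days.
Total: 7778 days.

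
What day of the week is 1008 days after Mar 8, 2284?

First find the weekday of Mar 8, 2284. Doomsday rule: the anchor day for the 2200s is Friday. For year 84: 84÷12 = 7 r 0, and 0÷4 = 0, so 7+0+0 = 7.
Friday + 7 ≡ Friday — that's 2284's doomsday.
In March the doomsday date is Mar 14.
Mar 8 is 6 days before Mar 14; 6 mod 7 = 6, so Friday − 6 = Saturday.
1008 mod 7 = 0, so 1008 days after a Saturday is Saturday + 0 = Saturday.

Saturday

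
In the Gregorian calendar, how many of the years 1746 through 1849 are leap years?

25

Multiples of 4 in [1746,1849]: 26.
Of those, multiples of 100: 1 (not leap unless ÷400).
Multiples of 400: 0.
Leap years = 26 − 1 + 0 = 25.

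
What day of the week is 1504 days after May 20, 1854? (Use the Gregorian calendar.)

First find the weekday of May 20, 1854. Doomsday rule: the anchor day for the 1800s is Friday. For year 54: 54÷12 = 4 r 6, and 6÷4 = 1, so 4+6+1 = 11.
Friday + 11 ≡ Tuesday — that's 1854's doomsday.
In May the doomsday date is May 9.
May 20 is 11 days after May 9; 11 mod 7 = 4, so Tuesday + 4 = Saturday.
1504 mod 7 = 6, so 1504 days after a Saturday is Saturday + 6 = Friday.

Friday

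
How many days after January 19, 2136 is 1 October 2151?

5734

Jan 19, 2136 → Jan 19, 2137: 366 days (Feb 29, 2136 is in that span).
Jan 19, 2137 → Jan 19, 2138: 365 days.
Jan 19, 2138 → Jan 19, 2139: 365 days.
Jan 19, 2139 → Jan 19, 2140: 365 days.
Jan 19, 2140 → Jan 19, 2141: 366 days (Feb 29, 2140 is in that span).
Jan 19, 2141 → Jan 19, 2142: 365 days.
Jan 19, 2142 → Jan 19, 2143: 365 days.
Jan 19, 2143 → Jan 19, 2144: 365 days.
Jan 19, 2144 → Jan 19, 2145: 366 days (Feb 29, 2144 is in that span).
Jan 19, 2145 → Jan 19, 2146: 365 days.
Jan 19, 2146 → Jan 19, 2147: 365 days.
Jan 19, 2147 → Jan 19, 2148: 365 days.
Jan 19, 2148 → Jan 19, 2149: 366 days (Feb 29, 2148 is in that span).
Jan 19, 2149 → Jan 19, 2150: 365 days.
Jan 19, 2150 → Jan 19, 2151: 365 days.
Jan 19, 2151 → Feb 19, 2151: 31 days (January has 31).
Feb 19, 2151 → Mar 19, 2151: 28 days (February has 28).
Mar 19, 2151 → Apr 19, 2151: 31 days (March has 31).
Apr 19, 2151 → May 19, 2151: 30 days (April has 30).
May 19, 2151 → Jun 19, 2151: 31 days (May has 31).
Jun 19, 2151 → Jul 19, 2151: 30 days (June has 30).
Jul 19, 2151 → Aug 19, 2151: 31 days (July has 31).
Aug 19, 2151 → Sep 19, 2151: 31 days (August has 31).
Sep 19, 2151 → Oct 1, 2151: 12 days.
Total: 5734 days.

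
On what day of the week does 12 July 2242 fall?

Doomsday rule: the anchor day for the 2200s is Friday. For year 42: 42÷12 = 3 r 6, and 6÷4 = 1, so 3+6+1 = 10.
Friday + 10 ≡ Monday — that's 2242's doomsday.
In July the doomsday date is Jul 11.
Jul 12 is 1 day after Jul 11; 1 mod 7 = 1, so Monday + 1 = Tuesday.

Tuesday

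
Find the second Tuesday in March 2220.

March 14, 2220

March 1, 2220 is a Wednesday.
The first Tuesday is therefore March 7 (6 days later).
The second Tuesday is 7 + 1×7 = March 14.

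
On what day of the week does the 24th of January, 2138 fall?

Friday

Doomsday rule: the anchor day for the 2100s is Sunday. For year 38: 38÷12 = 3 r 2, and 2÷4 = 0, so 3+2+0 = 5.
Sunday + 5 ≡ Friday — that's 2138's doomsday.
In January the doomsday date is Jan 3 (2138 is not a leap year).
Jan 24 is 21 days after Jan 3; 21 mod 7 = 0, so Friday + 0 = Friday.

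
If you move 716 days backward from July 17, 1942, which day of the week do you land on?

Jul 17, 1942 is a Friday.
716 mod 7 = 2, so 716 days before a Friday is Friday − 2 = Wednesday.

Wednesday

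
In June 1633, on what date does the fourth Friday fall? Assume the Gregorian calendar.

June 24, 1633

June 1, 1633 is a Wednesday.
The first Friday is therefore June 3 (2 days later).
The fourth Friday is 3 + 3×7 = June 24.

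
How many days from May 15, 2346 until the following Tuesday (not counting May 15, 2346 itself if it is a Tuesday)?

6

May 15, 2346 is a Wednesday.
From Wednesday to the next Tuesday is 6 days.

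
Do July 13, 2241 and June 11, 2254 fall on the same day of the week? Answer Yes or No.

From Jul 13, 2241 to Jun 11, 2254 is 4716 days.
4716 mod 7 = 5, so they are different weekdays.
(Jul 13, 2241 is a Tuesday; Jun 11, 2254 is a Sunday.)

No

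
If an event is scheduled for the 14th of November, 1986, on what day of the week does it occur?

Friday

Doomsday rule: the anchor day for the 1900s is Wednesday. For year 86: 86÷12 = 7 r 2, and 2÷4 = 0, so 7+2+0 = 9.
Wednesday + 9 ≡ Friday — that's 1986's doomsday.
In November the doomsday date is Nov 7.
Nov 14 is 7 days after Nov 7; 7 mod 7 = 0, so Friday + 0 = Friday.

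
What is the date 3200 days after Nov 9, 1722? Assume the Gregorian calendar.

+365 (one year) → Nov 9, 1723 (2835 left).
+366 (one year; includes Feb 29, 1724) → Nov 9, 1724 (2469 left).
+365 (one year) → Nov 9, 1725 (2104 left).
+365 (one year) → Nov 9, 1726 (1739 left).
+365 (one year) → Nov 9, 1727 (1374 left).
+366 (one year; includes Feb 29, 1728) → Nov 9, 1728 (1008 left).
+365 (one year) → Nov 9, 1729 (643 left).
+365 (one year) → Nov 9, 1730 (278 left).
Nov has 30 days: +22 → Dec 1, 1730 (256 left).
Dec has 31 days: +31 → Jan 1, 1731 (225 left).
Jan has 31 days: +31 → Feb 1, 1731 (194 left).
Feb has 28 days: +28 → Mar 1, 1731 (166 left).
Mar has 31 days: +31 → Apr 1, 1731 (135 left).
Apr has 30 days: +30 → May 1, 1731 (105 left).
May has 31 days: +31 → Jun 1, 1731 (74 left).
Jun has 30 days: +30 → Jul 1, 1731 (44 left).
Jul has 31 days: +31 → Aug 1, 1731 (13 left).
+13 → Aug 14, 1731.

August 14, 1731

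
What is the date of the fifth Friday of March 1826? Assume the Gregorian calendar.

March 31, 1826

March 1, 1826 is a Wednesday.
The first Friday is therefore March 3 (2 days later).
The fifth Friday is 3 + 4×7 = March 31.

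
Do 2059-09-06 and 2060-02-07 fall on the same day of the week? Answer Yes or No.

Yes

From Sep 6, 2059 to Feb 7, 2060 is 154 days.
154 mod 7 = 0, so they are the same weekday.
(Sep 6, 2059 is a Saturday; Feb 7, 2060 is a Saturday.)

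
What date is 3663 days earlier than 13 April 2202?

−365 (one year) → Apr 13, 2201 (3298 left).
−365 (one year) → Apr 13, 2200 (2933 left).
−365 (one year) → Apr 13, 2199 (2568 left).
−365 (one year) → Apr 13, 2198 (2203 left).
−365 (one year) → Apr 13, 2197 (1838 left).
−365 (one year) → Apr 13, 2196 (1473 left).
−366 (one year; includes Feb 29, 2196) → Apr 13, 2195 (1107 left).
−365 (one year) → Apr 13, 2194 (742 left).
−365 (one year) → Apr 13, 2193 (377 left).
−13 → Mar 31, 2193 (end of Mar, 31 days; 364 left).
−31 → Feb 28, 2193 (end of Feb, 28 days; 333 left).
−28 → Jan 31, 2193 (end of Jan, 31 days; 305 left).
−31 → Dec 31, 2192 (end of Dec, 31 days; 274 left).
−31 → Nov 30, 2192 (end of Nov, 30 days; 243 left).
−30 → Oct 31, 2192 (end of Oct, 31 days; 213 left).
−31 → Sep 30, 2192 (end of Sep, 30 days; 182 left).
−30 → Aug 31, 2192 (end of Aug, 31 days; 152 left).
−31 → Jul 31, 2192 (end of Jul, 31 days; 121 left).
−31 → Jun 30, 2192 (end of Jun, 30 days; 90 left).
−30 → May 31, 2192 (end of May, 31 days; 60 left).
−31 → Apr 30, 2192 (end of Apr, 30 days; 29 left).
−29 → Apr 1, 2192.

April 1, 2192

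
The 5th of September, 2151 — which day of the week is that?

Doomsday rule: the anchor day for the 2100s is Sunday. For year 51: 51÷12 = 4 r 3, and 3÷4 = 0, so 4+3+0 = 7.
Sunday + 7 ≡ Sunday — that's 2151's doomsday.
In September the doomsday date is Sep 5.
Sep 5 is the doomsday itself: Sunday.

Sunday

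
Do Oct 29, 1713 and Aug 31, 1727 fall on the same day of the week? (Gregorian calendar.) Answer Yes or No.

Yes

From Oct 29, 1713 to Aug 31, 1727 is 5054 days.
5054 mod 7 = 0, so they are the same weekday.
(Oct 29, 1713 is a Sunday; Aug 31, 1727 is a Sunday.)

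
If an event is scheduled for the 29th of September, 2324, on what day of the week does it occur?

Doomsday rule: the anchor day for the 2300s is Wednesday. For year 24: 24÷12 = 2 r 0, and 0÷4 = 0, so 2+0+0 = 2.
Wednesday + 2 ≡ Friday — that's 2324's doomsday.
In September the doomsday date is Sep 5.
Sep 29 is 24 days after Sep 5; 24 mod 7 = 3, so Friday + 3 = Monday.

Monday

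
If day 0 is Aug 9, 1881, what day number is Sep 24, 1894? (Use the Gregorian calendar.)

4794

Aug 9, 1881 → Aug 9, 1882: 365 days.
Aug 9, 1882 → Aug 9, 1883: 365 days.
Aug 9, 1883 → Aug 9, 1884: 366 days (Feb 29, 1884 is in that span).
Aug 9, 1884 → Aug 9, 1885: 365 days.
Aug 9, 1885 → Aug 9, 1886: 365 days.
Aug 9, 1886 → Aug 9, 1887: 365 days.
Aug 9, 1887 → Aug 9, 1888: 366 days (Feb 29, 1888 is in that span).
Aug 9, 1888 → Aug 9, 1889: 365 days.
Aug 9, 1889 → Aug 9, 1890: 365 days.
Aug 9, 1890 → Aug 9, 1891: 365 days.
Aug 9, 1891 → Aug 9, 1892: 366 days (Feb 29, 1892 is in that span).
Aug 9, 1892 → Aug 9, 1893: 365 days.
Aug 9, 1893 → Aug 9, 1894: 365 days.
Aug 9, 1894 → Sep 9, 1894: 31 days (August has 31).
Sep 9, 1894 → Sep 24, 1894: 15 days.
Total: 4794 days.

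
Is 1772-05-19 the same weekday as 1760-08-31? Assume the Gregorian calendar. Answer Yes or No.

From Aug 31, 1760 to May 19, 1772 is 4279 days.
4279 mod 7 = 2, so they are different weekdays.
(Aug 31, 1760 is a Sunday; May 19, 1772 is a Tuesday.)

No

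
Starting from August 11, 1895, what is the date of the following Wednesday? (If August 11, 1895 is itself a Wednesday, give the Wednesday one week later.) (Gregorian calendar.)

August 14, 1895

Aug 11, 1895 is a Sunday.
From Sunday to the next Wednesday is 3 days.
Aug 11, 1895 + 3 = Aug 14, 1895.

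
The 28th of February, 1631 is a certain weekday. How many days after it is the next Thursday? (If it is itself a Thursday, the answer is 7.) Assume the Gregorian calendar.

Feb 28, 1631 is a Friday.
From Friday to the next Thursday is 6 days.

6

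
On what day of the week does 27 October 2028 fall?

Friday

Doomsday rule: the anchor day for the 2000s is Tuesday. For year 28: 28÷12 = 2 r 4, and 4÷4 = 1, so 2+4+1 = 7.
Tuesday + 7 ≡ Tuesday — that's 2028's doomsday.
In October the doomsday date is Oct 10.
Oct 27 is 17 days after Oct 10; 17 mod 7 = 3, so Tuesday + 3 = Friday.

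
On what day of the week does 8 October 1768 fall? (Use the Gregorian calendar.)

Saturday

Doomsday rule: the anchor day for the 1700s is Sunday. For year 68: 68÷12 = 5 r 8, and 8÷4 = 2, so 5+8+2 = 15.
Sunday + 15 ≡ Monday — that's 1768's doomsday.
In October the doomsday date is Oct 10.
Oct 8 is 2 days before Oct 10; 2 mod 7 = 2, so Monday − 2 = Saturday.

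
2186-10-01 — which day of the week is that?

Doomsday rule: the anchor day for the 2100s is Sunday. For year 86: 86÷12 = 7 r 2, and 2÷4 = 0, so 7+2+0 = 9.
Sunday + 9 ≡ Tuesday — that's 2186's doomsday.
In October the doomsday date is Oct 10.
Oct 1 is 9 days before Oct 10; 9 mod 7 = 2, so Tuesday − 2 = Sunday.

Sunday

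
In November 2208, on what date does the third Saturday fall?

November 19, 2208

November 1, 2208 is a Tuesday.
The first Saturday is therefore November 5 (4 days later).
The third Saturday is 5 + 2×7 = November 19.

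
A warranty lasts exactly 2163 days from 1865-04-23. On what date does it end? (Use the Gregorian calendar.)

+365 (one year) → Apr 23, 1866 (1798 left).
+365 (one year) → Apr 23, 1867 (1433 left).
+366 (one year; includes Feb 29, 1868) → Apr 23, 1868 (1067 left).
+365 (one year) → Apr 23, 1869 (702 left).
+365 (one year) → Apr 23, 1870 (337 left).
Apr has 30 days: +8 → May 1, 1870 (329 left).
May has 31 days: +31 → Jun 1, 1870 (298 left).
Jun has 30 days: +30 → Jul 1, 1870 (268 left).
Jul has 31 days: +31 → Aug 1, 1870 (237 left).
Aug has 31 days: +31 → Sep 1, 1870 (206 left).
Sep has 30 days: +30 → Oct 1, 1870 (176 left).
Oct has 31 days: +31 → Nov 1, 1870 (145 left).
Nov has 30 days: +30 → Dec 1, 1870 (115 left).
Dec has 31 days: +31 → Jan 1, 1871 (84 left).
Jan has 31 days: +31 → Feb 1, 1871 (53 left).
Feb has 28 days: +28 → Mar 1, 1871 (25 left).
+25 → Mar 26, 1871.

March 26, 1871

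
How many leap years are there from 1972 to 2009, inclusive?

10

Multiples of 4 in [1972,2009]: 10.
Of those, multiples of 100: 1 (not leap unless ÷400).
Multiples of 400: 1.
Leap years = 10 − 1 + 1 = 10.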